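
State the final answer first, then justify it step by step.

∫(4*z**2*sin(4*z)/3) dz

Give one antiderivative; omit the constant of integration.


The answer is -z**2*cos(4*z)/3 + z*sin(4*z)/6 + cos(4*z)/24.
Step 1. Integrate ∫(4*z**2*sin(4*z)/3) dz by parts with u = z**2, dv = (4*sin(4*z)/3) dz, so v = -cos(4*z)/3: now -z**2*cos(4*z)/3 + ∫(2*z*cos(4*z)/3) dz.
Step 2. Integrate ∫(2*z*cos(4*z)/3) dz by parts with u = z, dv = (2*cos(4*z)/3) dz, so v = sin(4*z)/6: now -z**2*cos(4*z)/3 + z*sin(4*z)/6 + ∫(-sin(4*z)/6) dz.
Step 3. Evaluate the standard form: now -z**2*cos(4*z)/3 + z*sin(4*z)/6 + cos(4*z)/24.
Answer: -z**2*cos(4*z)/3 + z*sin(4*z)/6 + cos(4*z)/24.


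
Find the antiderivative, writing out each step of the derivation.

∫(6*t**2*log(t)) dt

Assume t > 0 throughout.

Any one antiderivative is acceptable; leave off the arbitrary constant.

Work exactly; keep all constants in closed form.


Step 1. Integrate ∫(6*t**2*log(t)) dt by parts with u = log(t), dv = (6*t**2) dt, so v = 2*t**3 [assuming t > 0]: now 2*t**3*log(t) + ∫(-2*t**2) dt.
Step 2. Evaluate the standard form: now 2*t**3*log(t) - 2*t**3/3.
Answer: 2*t**3*log(t) - 2*t**3/3.


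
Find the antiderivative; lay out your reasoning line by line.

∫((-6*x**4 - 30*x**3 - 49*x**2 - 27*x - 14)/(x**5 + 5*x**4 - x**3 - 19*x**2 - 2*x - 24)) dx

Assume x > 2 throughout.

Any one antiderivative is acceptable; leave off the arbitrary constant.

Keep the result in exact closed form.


Step 1. Decompose ∫((-6*x**4 - 30*x**3 - 49*x**2 - 27*x - 14)/(x**5 + 5*x**4 - x**3 - 19*x**2 - 2*x - 24)) dx by partial fractions, (-6*x**4 - 30*x**3 - 49*x**2 - 27*x - 14)/(x**5 + 5*x**4 - x**3 - 19*x**2 - 2*x - 24) = -1/(x**2 + 1) - 3/(x + 4) + 1/(x + 3) - 4/(x - 2): now ∫(-4/(x - 2)) dx + ∫(1/(x + 3)) dx + ∫(-3/(x + 4)) dx + ∫(-1/(x**2 + 1)) dx.
Step 2. Evaluate the standard form [assuming x > -4]: now -3*log(x + 4) + ∫(-4/(x - 2)) dx + ∫(1/(x + 3)) dx + ∫(-1/(x**2 + 1)) dx.
Step 3. Evaluate the standard form [assuming x > 2]: now -4*log(x - 2) - 3*log(x + 4) + ∫(1/(x + 3)) dx + ∫(-1/(x**2 + 1)) dx.
Step 4. Evaluate the standard form [assuming x > -3]: now -4*log(x - 2) + log(x + 3) - 3*log(x + 4) + ∫(-1/(x**2 + 1)) dx.
Step 5. Evaluate the standard form: now -4*log(x - 2) + log(x + 3) - 3*log(x + 4) - atan(x).
Answer: -4*log(x - 2) + log(x + 3) - 3*log(x + 4) - atan(x).


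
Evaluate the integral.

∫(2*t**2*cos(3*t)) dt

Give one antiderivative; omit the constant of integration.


Answer: 2*t**2*sin(3*t)/3 + 4*t*cos(3*t)/9 - 4*sin(3*t)/27.


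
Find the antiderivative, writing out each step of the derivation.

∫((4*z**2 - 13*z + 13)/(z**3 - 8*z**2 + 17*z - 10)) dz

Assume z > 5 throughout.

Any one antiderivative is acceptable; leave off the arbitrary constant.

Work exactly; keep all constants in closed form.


Step 1. Decompose ∫((4*z**2 - 13*z + 13)/(z**3 - 8*z**2 + 17*z - 10)) dz by partial fractions, (4*z**2 - 13*z + 13)/(z**3 - 8*z**2 + 17*z - 10) = 1/(z - 1) - 1/(z - 2) + 4/(z - 5): now ∫(4/(z - 5)) dz + ∫(-1/(z - 2)) dz + ∫(1/(z - 1)) dz.
Step 2. Evaluate the standard form [assuming z > 1]: now log(z - 1) + ∫(4/(z - 5)) dz + ∫(-1/(z - 2)) dz.
Step 3. Evaluate the standard form [assuming z > 5]: now 4*log(z - 5) + log(z - 1) + ∫(-1/(z - 2)) dz.
Step 4. Evaluate the standard form [assuming z > 2]: now 4*log(z - 5) - log(z - 2) + log(z - 1).
Answer: 4*log(z - 5) - log(z - 2) + log(z - 1).


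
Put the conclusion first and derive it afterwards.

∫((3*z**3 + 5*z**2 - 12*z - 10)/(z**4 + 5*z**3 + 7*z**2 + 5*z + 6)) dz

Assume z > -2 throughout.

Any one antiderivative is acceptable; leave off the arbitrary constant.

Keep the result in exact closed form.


The answer is 2*log(z + 2) + log(z + 3) - 3*atan(z).
Step 1. Decompose ∫((3*z**3 + 5*z**2 - 12*z - 10)/(z**4 + 5*z**3 + 7*z**2 + 5*z + 6)) dz by partial fractions, (3*z**3 + 5*z**2 - 12*z - 10)/(z**4 + 5*z**3 + 7*z**2 + 5*z + 6) = -3/(z**2 + 1) + 1/(z + 3) + 2/(z + 2): now ∫(2/(z + 2)) dz + ∫(1/(z + 3)) dz + ∫(-3/(z**2 + 1)) dz.
Step 2. Evaluate the standard form [assuming z > -2]: now 2*log(z + 2) + ∫(1/(z + 3)) dz + ∫(-3/(z**2 + 1)) dz.
Step 3. Evaluate the standard form [assuming z > -3]: now 2*log(z + 2) + log(z + 3) + ∫(-3/(z**2 + 1)) dz.
Step 4. Evaluate the standard form: now 2*log(z + 2) + log(z + 3) - 3*atan(z).
Answer: 2*log(z + 2) + log(z + 3) - 3*atan(z).


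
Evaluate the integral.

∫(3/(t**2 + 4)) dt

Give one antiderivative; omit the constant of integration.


Answer: 3*atan(t/2)/2.


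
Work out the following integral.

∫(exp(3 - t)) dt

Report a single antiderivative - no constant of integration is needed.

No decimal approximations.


Answer: -exp(3 - t).


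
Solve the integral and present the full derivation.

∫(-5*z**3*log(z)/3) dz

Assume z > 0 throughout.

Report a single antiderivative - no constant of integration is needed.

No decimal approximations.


Step 1. Integrate ∫(-5*z**3*log(z)/3) dz by parts with u = log(z), dv = (-5*z**3/3) dz, so v = -5*z**4/12 [assuming z > 0]: now -5*z**4*log(z)/12 + ∫(5*z**3/12) dz.
Step 2. Evaluate the standard form: now -5*z**4*log(z)/12 + 5*z**4/48.
Answer: -5*z**4*log(z)/12 + 5*z**4/48.


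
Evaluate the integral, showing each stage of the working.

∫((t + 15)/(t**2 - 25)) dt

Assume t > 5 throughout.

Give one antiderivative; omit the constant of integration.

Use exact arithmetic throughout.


Step 1. Decompose ∫((t + 15)/(t**2 - 25)) dt by partial fractions, (t + 15)/(t**2 - 25) = -1/(t + 5) + 2/(t - 5): now ∫(2/(t - 5)) dt + ∫(-1/(t + 5)) dt.
Step 2. Evaluate the standard form [assuming t > 5]: now 2*log(t - 5) + ∫(-1/(t + 5)) dt.
Step 3. Evaluate the standard form [assuming t > -5]: now 2*log(t - 5) - log(t + 5).
Answer: 2*log(t - 5) - log(t + 5).


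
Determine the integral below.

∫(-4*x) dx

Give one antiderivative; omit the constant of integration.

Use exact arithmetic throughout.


Answer: -2*x**2.


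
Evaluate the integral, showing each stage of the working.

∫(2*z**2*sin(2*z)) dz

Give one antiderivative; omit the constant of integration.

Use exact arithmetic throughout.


Step 1. Integrate ∫(2*z**2*sin(2*z)) dz by parts with u = z**2, dv = (2*sin(2*z)) dz, so v = -cos(2*z): now -z**2*cos(2*z) + ∫(2*z*cos(2*z)) dz.
Step 2. Integrate ∫(2*z*cos(2*z)) dz by parts with u = z, dv = (2*cos(2*z)) dz, so v = sin(2*z): now -z**2*cos(2*z) + z*sin(2*z) + ∫(-sin(2*z)) dz.
Step 3. Evaluate the standard form: now -z**2*cos(2*z) + z*sin(2*z) + cos(2*z)/2.
Answer: -z**2*cos(2*z) + z*sin(2*z) + cos(2*z)/2.


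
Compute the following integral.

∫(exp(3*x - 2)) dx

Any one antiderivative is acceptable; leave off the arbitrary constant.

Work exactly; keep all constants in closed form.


Answer: exp(3*x - 2)/3.


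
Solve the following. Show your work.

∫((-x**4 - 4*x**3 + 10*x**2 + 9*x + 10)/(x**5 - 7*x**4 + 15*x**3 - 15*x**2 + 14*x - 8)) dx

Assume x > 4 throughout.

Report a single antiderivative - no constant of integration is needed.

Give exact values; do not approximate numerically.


Step 1. Decompose ∫((-x**4 - 4*x**3 + 10*x**2 + 9*x + 10)/(x**5 - 7*x**4 + 15*x**3 - 15*x**2 + 14*x - 8)) dx by partial fractions, (-x**4 - 4*x**3 + 10*x**2 + 9*x + 10)/(x**5 - 7*x**4 + 15*x**3 - 15*x**2 + 14*x - 8) = 1/(x**2 + 1) + 4/(x - 1) - 2/(x - 2) - 3/(x - 4): now ∫(-3/(x - 4)) dx + ∫(-2/(x - 2)) dx + ∫(4/(x - 1)) dx + ∫(1/(x**2 + 1)) dx.
Step 2. Evaluate the standard form [assuming x > 4]: now -3*log(x - 4) + ∫(-2/(x - 2)) dx + ∫(4/(x - 1)) dx + ∫(1/(x**2 + 1)) dx.
Step 3. Evaluate the standard form [assuming x > 1]: now -3*log(x - 4) + 4*log(x - 1) + ∫(-2/(x - 2)) dx + ∫(1/(x**2 + 1)) dx.
Step 4. Evaluate the standard form [assuming x > 2]: now -3*log(x - 4) - 2*log(x - 2) + 4*log(x - 1) + ∫(1/(x**2 + 1)) dx.
Step 5. Evaluate the standard form: now -3*log(x - 4) - 2*log(x - 2) + 4*log(x - 1) + atan(x).
Answer: -3*log(x - 4) - 2*log(x - 2) + 4*log(x - 1) + atan(x).


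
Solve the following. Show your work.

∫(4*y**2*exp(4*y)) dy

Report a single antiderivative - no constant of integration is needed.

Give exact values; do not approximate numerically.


Step 1. Integrate ∫(4*y**2*exp(4*y)) dy by parts with u = y**2, dv = (4*exp(4*y)) dy, so v = exp(4*y): now y**2*exp(4*y) + ∫(-2*y*exp(4*y)) dy.
Step 2. Integrate ∫(-2*y*exp(4*y)) dy by parts with u = y, dv = (-2*exp(4*y)) dy, so v = -exp(4*y)/2: now y**2*exp(4*y) - y*exp(4*y)/2 + ∫(exp(4*y)/2) dy.
Step 3. Evaluate the standard form: now y**2*exp(4*y) - y*exp(4*y)/2 + exp(4*y)/8.
Answer: y**2*exp(4*y) - y*exp(4*y)/2 + exp(4*y)/8.


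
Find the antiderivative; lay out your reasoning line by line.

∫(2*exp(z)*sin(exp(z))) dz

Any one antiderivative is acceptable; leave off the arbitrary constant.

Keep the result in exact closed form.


Step 1. Substitute u = exp(z), turning ∫(2*exp(z)*sin(exp(z))) dz into ∫(2*sin(u)) du: now ∫(2*sin(u)) du.
Step 2. Evaluate the standard form: now -2*cos(u).
Step 3. Substitute back u = exp(z): now -2*cos(exp(z)).
Answer: -2*cos(exp(z)).


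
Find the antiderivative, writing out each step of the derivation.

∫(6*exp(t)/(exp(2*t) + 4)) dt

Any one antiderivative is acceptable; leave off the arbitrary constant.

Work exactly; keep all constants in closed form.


Step 1. Substitute u = exp(t), turning ∫(6*exp(t)/(exp(2*t) + 4)) dt into ∫(6/(u**2 + 4)) du: now ∫(6/(u**2 + 4)) du.
Step 2. Evaluate the standard form: now 3*atan(u/2).
Step 3. Substitute back u = exp(t): now 3*atan(exp(t)/2).
Answer: 3*atan(exp(t)/2).


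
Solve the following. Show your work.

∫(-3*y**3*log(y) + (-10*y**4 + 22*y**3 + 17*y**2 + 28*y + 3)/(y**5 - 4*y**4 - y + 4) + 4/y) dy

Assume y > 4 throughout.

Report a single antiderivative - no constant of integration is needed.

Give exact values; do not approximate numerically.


Step 1. Rewrite: now ∫(4/y) dy + ∫(-3*y**3*log(y)) dy + ∫((-10*y**4 + 22*y**3 + 17*y**2 + 28*y + 3)/(y**5 - 4*y**4 - y + 4)) dy.
Step 2. Integrate ∫(-3*y**3*log(y)) dy by parts with u = log(y), dv = (-3*y**3) dy, so v = -3*y**4/4 [assuming y > 0]: now -3*y**4*log(y)/4 + ∫(4/y) dy + ∫(3*y**3/4) dy + ∫((-10*y**4 + 22*y**3 + 17*y**2 + 28*y + 3)/(y**5 - 4*y**4 - y + 4)) dy.
Step 3. Evaluate the standard form: now -3*y**4*log(y)/4 + 3*y**4/16 + ∫(4/y) dy + ∫((-10*y**4 + 22*y**3 + 17*y**2 + 28*y + 3)/(y**5 - 4*y**4 - y + 4)) dy.
Step 4. Evaluate the standard form [assuming y > 0]: now -3*y**4*log(y)/4 + 3*y**4/16 + 4*log(y) + ∫((-10*y**4 + 22*y**3 + 17*y**2 + 28*y + 3)/(y**5 - 4*y**4 - y + 4)) dy.
Step 5. Decompose ∫((-10*y**4 + 22*y**3 + 17*y**2 + 28*y + 3)/(y**5 - 4*y**4 - y + 4)) dy by partial fractions, (-10*y**4 + 22*y**3 + 17*y**2 + 28*y + 3)/(y**5 - 4*y**4 - y + 4) = -3/(y**2 + 1) - 2/(y + 1) - 5/(y - 1) - 3/(y - 4): now -3*y**4*log(y)/4 + 3*y**4/16 + 4*log(y) + ∫(-3/(y - 4)) dy + ∫(-5/(y - 1)) dy + ∫(-2/(y + 1)) dy + ∫(-3/(y**2 + 1)) dy.
Step 6. Evaluate the standard form [assuming y > 4]: now -3*y**4*log(y)/4 + 3*y**4/16 + 4*log(y) - 3*log(y - 4) + ∫(-5/(y - 1)) dy + ∫(-2/(y + 1)) dy + ∫(-3/(y**2 + 1)) dy.
Step 7. Evaluate the standard form [assuming y > -1]: now -3*y**4*log(y)/4 + 3*y**4/16 + 4*log(y) - 3*log(y - 4) - 2*log(y + 1) + ∫(-5/(y - 1)) dy + ∫(-3/(y**2 + 1)) dy.
Step 8. Evaluate the standard form [assuming y > 1]: now -3*y**4*log(y)/4 + 3*y**4/16 + 4*log(y) - 3*log(y - 4) - 5*log(y - 1) - 2*log(y + 1) + ∫(-3/(y**2 + 1)) dy.
Step 9. Evaluate the standard form: now -3*y**4*log(y)/4 + 3*y**4/16 + 4*log(y) - 3*log(y - 4) - 5*log(y - 1) - 2*log(y + 1) - 3*atan(y).
Answer: -3*y**4*log(y)/4 + 3*y**4/16 + 4*log(y) - 3*log(y - 4) - 5*log(y - 1) - 2*log(y + 1) - 3*atan(y).


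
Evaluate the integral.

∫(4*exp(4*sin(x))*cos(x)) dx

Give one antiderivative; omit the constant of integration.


Answer: exp(4*sin(x)).


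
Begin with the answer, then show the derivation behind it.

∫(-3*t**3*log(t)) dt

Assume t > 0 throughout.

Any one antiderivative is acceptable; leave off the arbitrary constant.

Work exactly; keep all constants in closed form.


The answer is -3*t**4*log(t)/4 + 3*t**4/16.
Step 1. Integrate ∫(-3*t**3*log(t)) dt by parts with u = log(t), dv = (-3*t**3) dt, so v = -3*t**4/4 [assuming t > 0]: now -3*t**4*log(t)/4 + ∫(3*t**3/4) dt.
Step 2. Evaluate the standard form: now -3*t**4*log(t)/4 + 3*t**4/16.
Answer: -3*t**4*log(t)/4 + 3*t**4/16.


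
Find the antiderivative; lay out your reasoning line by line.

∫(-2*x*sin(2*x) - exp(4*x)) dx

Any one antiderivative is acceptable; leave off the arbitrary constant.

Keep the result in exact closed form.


Step 1. Rewrite: now ∫(-2*x*sin(2*x)) dx + ∫(-exp(4*x)) dx.
Step 2. Integrate ∫(-2*x*sin(2*x)) dx by parts with u = x, dv = (-2*sin(2*x)) dx, so v = cos(2*x): now x*cos(2*x) + ∫(-exp(4*x)) dx + ∫(-cos(2*x)) dx.
Step 3. Evaluate the standard form: now x*cos(2*x) - sin(2*x)/2 + ∫(-exp(4*x)) dx.
Step 4. Evaluate the standard form: now x*cos(2*x) - exp(4*x)/4 - sin(2*x)/2.
Answer: x*cos(2*x) - exp(4*x)/4 - sin(2*x)/2.


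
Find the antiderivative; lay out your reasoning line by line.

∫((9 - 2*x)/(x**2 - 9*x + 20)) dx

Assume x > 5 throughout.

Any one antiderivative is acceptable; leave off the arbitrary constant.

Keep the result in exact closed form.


Step 1. Decompose ∫((9 - 2*x)/(x**2 - 9*x + 20)) dx by partial fractions, (9 - 2*x)/(x**2 - 9*x + 20) = -1/(x - 4) - 1/(x - 5): now ∫(-1/(x - 5)) dx + ∫(-1/(x - 4)) dx.
Step 2. Evaluate the standard form [assuming x > 4]: now -log(x - 4) + ∫(-1/(x - 5)) dx.
Step 3. Evaluate the standard form [assuming x > 5]: now -log(x - 5) - log(x - 4).
Answer: -log(x - 5) - log(x - 4).


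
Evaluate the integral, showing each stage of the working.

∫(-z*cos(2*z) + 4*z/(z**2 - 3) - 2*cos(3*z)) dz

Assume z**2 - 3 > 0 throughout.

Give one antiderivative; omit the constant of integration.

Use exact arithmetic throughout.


Step 1. Rewrite: now ∫(4*z/(z**2 - 3)) dz + ∫(-z*cos(2*z)) dz + ∫(-2*cos(3*z)) dz.
Step 2. Evaluate the standard form: now -2*sin(3*z)/3 + ∫(4*z/(z**2 - 3)) dz + ∫(-z*cos(2*z)) dz.
Step 3. Integrate ∫(-z*cos(2*z)) dz by parts with u = z, dv = (-cos(2*z)) dz, so v = -sin(2*z)/2: now -z*sin(2*z)/2 - 2*sin(3*z)/3 + ∫(4*z/(z**2 - 3)) dz + ∫(sin(2*z)/2) dz.
Step 4. Evaluate the standard form: now -z*sin(2*z)/2 - 2*sin(3*z)/3 - cos(2*z)/4 + ∫(4*z/(z**2 - 3)) dz.
Step 5. Substitute u = z**2 - 3, turning ∫(4*z/(z**2 - 3)) dz into ∫(2/u) du: now -z*sin(2*z)/2 - 2*sin(3*z)/3 - cos(2*z)/4 + ∫(2/u) du.
Step 6. Evaluate the standard form [assuming u > 0]: now -z*sin(2*z)/2 + 2*log(u) - 2*sin(3*z)/3 - cos(2*z)/4.
Step 7. Substitute back u = z**2 - 3: now -z*sin(2*z)/2 + 2*log(z**2 - 3) - 2*sin(3*z)/3 - cos(2*z)/4.
Answer: -z*sin(2*z)/2 + 2*log(z**2 - 3) - 2*sin(3*z)/3 - cos(2*z)/4.


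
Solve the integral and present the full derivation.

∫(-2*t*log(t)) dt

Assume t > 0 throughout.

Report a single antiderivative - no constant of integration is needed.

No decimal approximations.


Step 1. Integrate ∫(-2*t*log(t)) dt by parts with u = log(t), dv = (-2*t) dt, so v = -t**2 [assuming t > 0]: now -t**2*log(t) + ∫(t) dt.
Step 2. Evaluate the standard form: now -t**2*log(t) + t**2/2.
Answer: -t**2*log(t) + t**2/2.


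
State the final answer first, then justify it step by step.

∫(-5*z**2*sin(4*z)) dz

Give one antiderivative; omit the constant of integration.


The answer is 5*z**2*cos(4*z)/4 - 5*z*sin(4*z)/8 - 5*cos(4*z)/32.
Step 1. Integrate ∫(-5*z**2*sin(4*z)) dz by parts with u = z**2, dv = (-5*sin(4*z)) dz, so v = 5*cos(4*z)/4: now 5*z**2*cos(4*z)/4 + ∫(-5*z*cos(4*z)/2) dz.
Step 2. Integrate ∫(-5*z*cos(4*z)/2) dz by parts with u = z, dv = (-5*cos(4*z)/2) dz, so v = -5*sin(4*z)/8: now 5*z**2*cos(4*z)/4 - 5*z*sin(4*z)/8 + ∫(5*sin(4*z)/8) dz.
Step 3. Evaluate the standard form: now 5*z**2*cos(4*z)/4 - 5*z*sin(4*z)/8 - 5*cos(4*z)/32.
Answer: 5*z**2*cos(4*z)/4 - 5*z*sin(4*z)/8 - 5*cos(4*z)/32.


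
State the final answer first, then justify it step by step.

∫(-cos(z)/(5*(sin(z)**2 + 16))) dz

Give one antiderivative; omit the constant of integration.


The answer is -atan(sin(z)/4)/20.
Step 1. Substitute u = sin(z), turning ∫(-cos(z)/(5*(sin(z)**2 + 16))) dz into ∫(-1/(5*(u**2 + 16))) du: now ∫(-1/(5*(u**2 + 16))) du.
Step 2. Evaluate the standard form: now -atan(u/4)/20.
Step 3. Substitute back u = sin(z): now -atan(sin(z)/4)/20.
Answer: -atan(sin(z)/4)/20.


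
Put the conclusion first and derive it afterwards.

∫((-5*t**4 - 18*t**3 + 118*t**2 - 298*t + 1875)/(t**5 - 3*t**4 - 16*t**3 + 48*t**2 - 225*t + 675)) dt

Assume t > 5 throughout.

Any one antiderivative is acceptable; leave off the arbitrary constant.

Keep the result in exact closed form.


The answer is -3*log(t - 5) - 4*log(t - 3) + 2*log(t + 5) + 4*atan(t/3)/3.
Step 1. Decompose ∫((-5*t**4 - 18*t**3 + 118*t**2 - 298*t + 1875)/(t**5 - 3*t**4 - 16*t**3 + 48*t**2 - 225*t + 675)) dt by partial fractions, (-5*t**4 - 18*t**3 + 118*t**2 - 298*t + 1875)/(t**5 - 3*t**4 - 16*t**3 + 48*t**2 - 225*t + 675) = 4/(t**2 + 9) + 2/(t + 5) - 4/(t - 3) - 3/(t - 5): now ∫(-3/(t - 5)) dt + ∫(-4/(t - 3)) dt + ∫(2/(t + 5)) dt + ∫(4/(t**2 + 9)) dt.
Step 2. Evaluate the standard form [assuming t > 3]: now -4*log(t - 3) + ∫(-3/(t - 5)) dt + ∫(2/(t + 5)) dt + ∫(4/(t**2 + 9)) dt.
Step 3. Evaluate the standard form [assuming t > -5]: now -4*log(t - 3) + 2*log(t + 5) + ∫(-3/(t - 5)) dt + ∫(4/(t**2 + 9)) dt.
Step 4. Evaluate the standard form [assuming t > 5]: now -3*log(t - 5) - 4*log(t - 3) + 2*log(t + 5) + ∫(4/(t**2 + 9)) dt.
Step 5. Evaluate the standard form: now -3*log(t - 5) - 4*log(t - 3) + 2*log(t + 5) + 4*atan(t/3)/3.
Answer: -3*log(t - 5) - 4*log(t - 3) + 2*log(t + 5) + 4*atan(t/3)/3.


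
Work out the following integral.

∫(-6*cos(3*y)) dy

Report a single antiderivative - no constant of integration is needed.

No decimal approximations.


Answer: -2*sin(3*y).


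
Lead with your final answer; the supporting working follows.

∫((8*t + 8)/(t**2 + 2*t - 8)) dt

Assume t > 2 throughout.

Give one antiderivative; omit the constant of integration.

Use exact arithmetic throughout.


The answer is 4*log(t - 2) + 4*log(t + 4).
Step 1. Decompose ∫((8*t + 8)/(t**2 + 2*t - 8)) dt by partial fractions, (8*t + 8)/(t**2 + 2*t - 8) = 4/(t + 4) + 4/(t - 2): now ∫(4/(t - 2)) dt + ∫(4/(t + 4)) dt.
Step 2. Evaluate the standard form [assuming t > 2]: now 4*log(t - 2) + ∫(4/(t + 4)) dt.
Step 3. Evaluate the standard form [assuming t > -4]: now 4*log(t - 2) + 4*log(t + 4).
Answer: 4*log(t - 2) + 4*log(t + 4).


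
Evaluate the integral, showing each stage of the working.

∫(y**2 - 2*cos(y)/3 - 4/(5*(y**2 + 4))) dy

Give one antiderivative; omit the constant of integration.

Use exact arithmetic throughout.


Step 1. Rewrite: now ∫(y**2) dy + ∫(-4/(5*(y**2 + 4))) dy + ∫(-2*cos(y)/3) dy.
Step 2. Evaluate the standard form: now y**3/3 + ∫(-4/(5*(y**2 + 4))) dy + ∫(-2*cos(y)/3) dy.
Step 3. Evaluate the standard form: now y**3/3 - 2*atan(y/2)/5 + ∫(-2*cos(y)/3) dy.
Step 4. Evaluate the standard form: now y**3/3 - 2*sin(y)/3 - 2*atan(y/2)/5.
Answer: y**3/3 - 2*sin(y)/3 - 2*atan(y/2)/5.


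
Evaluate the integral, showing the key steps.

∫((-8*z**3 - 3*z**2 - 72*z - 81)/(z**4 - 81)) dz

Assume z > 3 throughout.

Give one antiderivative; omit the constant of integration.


Step 1. Decompose ∫((-8*z**3 - 3*z**2 - 72*z - 81)/(z**4 - 81)) dz by partial fractions, (-8*z**3 - 3*z**2 - 72*z - 81)/(z**4 - 81) = 3/(z**2 + 9) - 3/(z + 3) - 5/(z - 3): now ∫(-5/(z - 3)) dz + ∫(-3/(z + 3)) dz + ∫(3/(z**2 + 9)) dz.
Step 2. Evaluate the standard form [assuming z > -3]: now -3*log(z + 3) + ∫(-5/(z - 3)) dz + ∫(3/(z**2 + 9)) dz.
Step 3. Evaluate the standard form [assuming z > 3]: now -5*log(z - 3) - 3*log(z + 3) + ∫(3/(z**2 + 9)) dz.
Step 4. Evaluate the standard form: now -5*log(z - 3) - 3*log(z + 3) + atan(z/3).
Answer: -5*log(z - 3) - 3*log(z + 3) + atan(z/3).


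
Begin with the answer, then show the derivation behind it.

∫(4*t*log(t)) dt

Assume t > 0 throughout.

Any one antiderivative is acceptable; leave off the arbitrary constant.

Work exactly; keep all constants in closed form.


The answer is 2*t**2*log(t) - t**2.
Step 1. Integrate ∫(4*t*log(t)) dt by parts with u = log(t), dv = (4*t) dt, so v = 2*t**2 [assuming t > 0]: now 2*t**2*log(t) + ∫(-2*t) dt.
Step 2. Evaluate the standard form: now 2*t**2*log(t) - t**2.
Answer: 2*t**2*log(t) - t**2.


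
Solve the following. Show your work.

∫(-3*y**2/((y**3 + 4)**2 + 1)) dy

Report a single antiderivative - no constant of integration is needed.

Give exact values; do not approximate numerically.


Step 1. Substitute u = y**3 + 4, turning ∫(-3*y**2/((y**3 + 4)**2 + 1)) dy into ∫(-1/(u**2 + 1)) du: now ∫(-1/(u**2 + 1)) du.
Step 2. Evaluate the standard form: now -atan(u).
Step 3. Substitute back u = y**3 + 4: now -atan(y**3 + 4).
Answer: -atan(y**3 + 4).


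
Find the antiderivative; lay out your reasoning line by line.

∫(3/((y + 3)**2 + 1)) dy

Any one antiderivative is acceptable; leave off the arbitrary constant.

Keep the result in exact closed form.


Step 1. Substitute u = y + 3, turning ∫(3/((y + 3)**2 + 1)) dy into ∫(3/(u**2 + 1)) du: now ∫(3/(u**2 + 1)) du.
Step 2. Evaluate the standard form: now 3*atan(u).
Step 3. Substitute back u = y + 3: now 3*atan(y + 3).
Answer: 3*atan(y + 3).


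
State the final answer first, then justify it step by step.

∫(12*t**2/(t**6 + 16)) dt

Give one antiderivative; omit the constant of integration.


The answer is atan(t**3/4).
Step 1. Substitute u = t**3, turning ∫(12*t**2/(t**6 + 16)) dt into ∫(4/(u**2 + 16)) du: now ∫(4/(u**2 + 16)) du.
Step 2. Evaluate the standard form: now atan(u/4).
Step 3. Substitute back u = t**3: now atan(t**3/4).
Answer: atan(t**3/4).


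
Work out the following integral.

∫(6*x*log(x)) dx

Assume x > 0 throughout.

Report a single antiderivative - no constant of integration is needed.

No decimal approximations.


Answer: 3*x**2*log(x) - 3*x**2/2.


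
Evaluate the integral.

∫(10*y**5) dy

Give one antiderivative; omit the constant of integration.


Answer: 5*y**6/3.


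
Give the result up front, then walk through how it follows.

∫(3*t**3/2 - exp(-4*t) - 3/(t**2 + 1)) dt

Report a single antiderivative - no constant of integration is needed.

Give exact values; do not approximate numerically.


The answer is 3*t**4/8 - 3*atan(t) + exp(-4*t)/4.
Step 1. Rewrite: now ∫(3*t**3/2) dt + ∫(-3/(t**2 + 1)) dt + ∫(-exp(-4*t)) dt.
Step 2. Evaluate the standard form: now ∫(3*t**3/2) dt + ∫(-3/(t**2 + 1)) dt + exp(-4*t)/4.
Step 3. Evaluate the standard form: now -3*atan(t) + ∫(3*t**3/2) dt + exp(-4*t)/4.
Step 4. Evaluate the standard form: now 3*t**4/8 - 3*atan(t) + exp(-4*t)/4.
Answer: 3*t**4/8 - 3*atan(t) + exp(-4*t)/4.


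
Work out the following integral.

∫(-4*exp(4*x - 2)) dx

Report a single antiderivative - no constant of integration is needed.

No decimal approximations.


Answer: -exp(4*x - 2).


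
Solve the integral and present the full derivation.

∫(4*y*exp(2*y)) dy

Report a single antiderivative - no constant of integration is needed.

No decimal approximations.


Step 1. Integrate ∫(4*y*exp(2*y)) dy by parts with u = y, dv = (4*exp(2*y)) dy, so v = 2*exp(2*y): now 2*y*exp(2*y) + ∫(-2*exp(2*y)) dy.
Step 2. Evaluate the standard form: now 2*y*exp(2*y) - exp(2*y).
Answer: 2*y*exp(2*y) - exp(2*y).


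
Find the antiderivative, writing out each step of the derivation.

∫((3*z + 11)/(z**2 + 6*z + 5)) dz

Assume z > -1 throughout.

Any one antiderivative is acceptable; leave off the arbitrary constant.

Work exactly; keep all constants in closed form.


Step 1. Decompose ∫((3*z + 11)/(z**2 + 6*z + 5)) dz by partial fractions, (3*z + 11)/(z**2 + 6*z + 5) = 1/(z + 5) + 2/(z + 1): now ∫(2/(z + 1)) dz + ∫(1/(z + 5)) dz.
Step 2. Evaluate the standard form [assuming z > -1]: now 2*log(z + 1) + ∫(1/(z + 5)) dz.
Step 3. Evaluate the standard form [assuming z > -5]: now 2*log(z + 1) + log(z + 5).
Answer: 2*log(z + 1) + log(z + 5).


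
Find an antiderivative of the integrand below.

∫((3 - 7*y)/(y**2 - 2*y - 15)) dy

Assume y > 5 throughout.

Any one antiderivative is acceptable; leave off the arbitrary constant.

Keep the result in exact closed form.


Answer: -4*log(y - 5) - 3*log(y + 3).


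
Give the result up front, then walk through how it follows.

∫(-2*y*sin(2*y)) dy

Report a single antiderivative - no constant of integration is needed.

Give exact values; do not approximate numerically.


The answer is y*cos(2*y) - sin(2*y)/2.
Step 1. Integrate ∫(-2*y*sin(2*y)) dy by parts with u = y, dv = (-2*sin(2*y)) dy, so v = cos(2*y): now y*cos(2*y) + ∫(-cos(2*y)) dy.
Step 2. Evaluate the standard form: now y*cos(2*y) - sin(2*y)/2.
Answer: y*cos(2*y) - sin(2*y)/2.


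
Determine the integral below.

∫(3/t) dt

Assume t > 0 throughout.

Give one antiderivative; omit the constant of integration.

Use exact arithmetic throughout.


Answer: 3*log(t).


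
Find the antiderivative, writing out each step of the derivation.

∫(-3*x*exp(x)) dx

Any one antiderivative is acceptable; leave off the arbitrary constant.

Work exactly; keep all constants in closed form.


Step 1. Integrate ∫(-3*x*exp(x)) dx by parts with u = x, dv = (-3*exp(x)) dx, so v = -3*exp(x): now -3*x*exp(x) + ∫(3*exp(x)) dx.
Step 2. Evaluate the standard form: now -3*x*exp(x) + 3*exp(x).
Answer: -3*x*exp(x) + 3*exp(x).


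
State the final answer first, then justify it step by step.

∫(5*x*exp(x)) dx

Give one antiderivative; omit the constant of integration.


The answer is 5*x*exp(x) - 5*exp(x).
Step 1. Integrate ∫(5*x*exp(x)) dx by parts with u = x, dv = (5*exp(x)) dx, so v = 5*exp(x): now 5*x*exp(x) + ∫(-5*exp(x)) dx.
Step 2. Evaluate the standard form: now 5*x*exp(x) - 5*exp(x).
Answer: 5*x*exp(x) - 5*exp(x).


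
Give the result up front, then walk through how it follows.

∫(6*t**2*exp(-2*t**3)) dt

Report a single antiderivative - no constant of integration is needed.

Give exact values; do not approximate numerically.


The answer is -exp(-2*t**3).
Step 1. Substitute u = t**3, turning ∫(6*t**2*exp(-2*t**3)) dt into ∫(2*exp(-2*u)) du: now ∫(2*exp(-2*u)) du.
Step 2. Evaluate the standard form: now -exp(-2*u).
Step 3. Substitute back u = t**3: now -exp(-2*t**3).
Answer: -exp(-2*t**3).


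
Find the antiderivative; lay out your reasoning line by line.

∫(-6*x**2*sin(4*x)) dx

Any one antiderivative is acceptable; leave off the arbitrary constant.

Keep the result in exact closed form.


Step 1. Integrate ∫(-6*x**2*sin(4*x)) dx by parts with u = x**2, dv = (-6*sin(4*x)) dx, so v = 3*cos(4*x)/2: now 3*x**2*cos(4*x)/2 + ∫(-3*x*cos(4*x)) dx.
Step 2. Integrate ∫(-3*x*cos(4*x)) dx by parts with u = x, dv = (-3*cos(4*x)) dx, so v = -3*sin(4*x)/4: now 3*x**2*cos(4*x)/2 - 3*x*sin(4*x)/4 + ∫(3*sin(4*x)/4) dx.
Step 3. Evaluate the standard form: now 3*x**2*cos(4*x)/2 - 3*x*sin(4*x)/4 - 3*cos(4*x)/16.
Answer: 3*x**2*cos(4*x)/2 - 3*x*sin(4*x)/4 - 3*cos(4*x)/16.


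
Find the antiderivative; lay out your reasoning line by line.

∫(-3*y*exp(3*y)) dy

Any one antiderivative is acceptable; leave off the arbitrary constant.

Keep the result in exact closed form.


Step 1. Integrate ∫(-3*y*exp(3*y)) dy by parts with u = y, dv = (-3*exp(3*y)) dy, so v = -exp(3*y): now -y*exp(3*y) + ∫(exp(3*y)) dy.
Step 2. Evaluate the standard form: now -y*exp(3*y) + exp(3*y)/3.
Answer: -y*exp(3*y) + exp(3*y)/3.


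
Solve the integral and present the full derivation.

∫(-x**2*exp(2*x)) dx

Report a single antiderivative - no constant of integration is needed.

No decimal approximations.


Step 1. Integrate ∫(-x**2*exp(2*x)) dx by parts with u = x**2, dv = (-exp(2*x)) dx, so v = -exp(2*x)/2: now -x**2*exp(2*x)/2 + ∫(x*exp(2*x)) dx.
Step 2. Integrate ∫(x*exp(2*x)) dx by parts with u = x, dv = (exp(2*x)) dx, so v = exp(2*x)/2: now -x**2*exp(2*x)/2 + x*exp(2*x)/2 + ∫(-exp(2*x)/2) dx.
Step 3. Evaluate the standard form: now -x**2*exp(2*x)/2 + x*exp(2*x)/2 - exp(2*x)/4.
Answer: -x**2*exp(2*x)/2 + x*exp(2*x)/2 - exp(2*x)/4.


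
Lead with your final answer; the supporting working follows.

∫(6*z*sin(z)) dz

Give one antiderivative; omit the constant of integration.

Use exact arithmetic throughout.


The answer is -6*z*cos(z) + 6*sin(z).
Step 1. Integrate ∫(6*z*sin(z)) dz by parts with u = z, dv = (6*sin(z)) dz, so v = -6*cos(z): now -6*z*cos(z) + ∫(6*cos(z)) dz.
Step 2. Evaluate the standard form: now -6*z*cos(z) + 6*sin(z).
Answer: -6*z*cos(z) + 6*sin(z).


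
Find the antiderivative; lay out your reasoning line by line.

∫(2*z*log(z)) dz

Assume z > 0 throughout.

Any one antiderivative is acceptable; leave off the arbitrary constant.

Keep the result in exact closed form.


Step 1. Integrate ∫(2*z*log(z)) dz by parts with u = log(z), dv = (2*z) dz, so v = z**2 [assuming z > 0]: now z**2*log(z) + ∫(-z) dz.
Step 2. Evaluate the standard form: now z**2*log(z) - z**2/2.
Answer: z**2*log(z) - z**2/2.


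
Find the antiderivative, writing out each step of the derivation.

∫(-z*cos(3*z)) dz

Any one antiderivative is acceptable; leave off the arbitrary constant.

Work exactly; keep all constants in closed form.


Step 1. Integrate ∫(-z*cos(3*z)) dz by parts with u = z, dv = (-cos(3*z)) dz, so v = -sin(3*z)/3: now -z*sin(3*z)/3 + ∫(sin(3*z)/3) dz.
Step 2. Evaluate the standard form: now -z*sin(3*z)/3 - cos(3*z)/9.
Answer: -z*sin(3*z)/3 - cos(3*z)/9.


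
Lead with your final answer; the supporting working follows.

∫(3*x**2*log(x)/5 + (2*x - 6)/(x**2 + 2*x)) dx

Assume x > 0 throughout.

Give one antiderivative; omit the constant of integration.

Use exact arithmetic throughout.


The answer is x**3*log(x)/5 - x**3/15 - 3*log(x) + 5*log(x + 2).
Step 1. Rewrite: now ∫(3*x**2*log(x)/5) dx + ∫((2*x - 6)/(x**2 + 2*x)) dx.
Step 2. Decompose ∫((2*x - 6)/(x**2 + 2*x)) dx by partial fractions, (2*x - 6)/(x**2 + 2*x) = 5/(x + 2) - 3/x: now ∫(-3/x) dx + ∫(3*x**2*log(x)/5) dx + ∫(5/(x + 2)) dx.
Step 3. Evaluate the standard form [assuming x > -2]: now 5*log(x + 2) + ∫(-3/x) dx + ∫(3*x**2*log(x)/5) dx.
Step 4. Evaluate the standard form [assuming x > 0]: now -3*log(x) + 5*log(x + 2) + ∫(3*x**2*log(x)/5) dx.
Step 5. Integrate ∫(3*x**2*log(x)/5) dx by parts with u = log(x), dv = (3*x**2/5) dx, so v = x**3/5 [assuming x > 0]: now x**3*log(x)/5 - 3*log(x) + 5*log(x + 2) + ∫(-x**2/5) dx.
Step 6. Evaluate the standard form: now x**3*log(x)/5 - x**3/15 - 3*log(x) + 5*log(x + 2).
Answer: x**3*log(x)/5 - x**3/15 - 3*log(x) + 5*log(x + 2).


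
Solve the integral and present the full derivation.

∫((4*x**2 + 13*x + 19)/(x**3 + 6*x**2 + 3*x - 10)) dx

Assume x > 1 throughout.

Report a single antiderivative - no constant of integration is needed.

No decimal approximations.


Step 1. Decompose ∫((4*x**2 + 13*x + 19)/(x**3 + 6*x**2 + 3*x - 10)) dx by partial fractions, (4*x**2 + 13*x + 19)/(x**3 + 6*x**2 + 3*x - 10) = 3/(x + 5) - 1/(x + 2) + 2/(x - 1): now ∫(2/(x - 1)) dx + ∫(-1/(x + 2)) dx + ∫(3/(x + 5)) dx.
Step 2. Evaluate the standard form [assuming x > -2]: now -log(x + 2) + ∫(2/(x - 1)) dx + ∫(3/(x + 5)) dx.
Step 3. Evaluate the standard form [assuming x > 1]: now 2*log(x - 1) - log(x + 2) + ∫(3/(x + 5)) dx.
Step 4. Evaluate the standard form [assuming x > -5]: now 2*log(x - 1) - log(x + 2) + 3*log(x + 5).
Answer: 2*log(x - 1) - log(x + 2) + 3*log(x + 5).


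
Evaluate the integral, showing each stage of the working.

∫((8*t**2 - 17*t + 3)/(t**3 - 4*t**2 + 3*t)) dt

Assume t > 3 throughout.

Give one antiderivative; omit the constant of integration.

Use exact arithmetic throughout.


Step 1. Decompose ∫((8*t**2 - 17*t + 3)/(t**3 - 4*t**2 + 3*t)) dt by partial fractions, (8*t**2 - 17*t + 3)/(t**3 - 4*t**2 + 3*t) = 3/(t - 1) + 4/(t - 3) + 1/t: now ∫(1/t) dt + ∫(4/(t - 3)) dt + ∫(3/(t - 1)) dt.
Step 2. Evaluate the standard form [assuming t > 0]: now log(t) + ∫(4/(t - 3)) dt + ∫(3/(t - 1)) dt.
Step 3. Evaluate the standard form [assuming t > 3]: now log(t) + 4*log(t - 3) + ∫(3/(t - 1)) dt.
Step 4. Evaluate the standard form [assuming t > 1]: now log(t) + 4*log(t - 3) + 3*log(t - 1).
Answer: log(t) + 4*log(t - 3) + 3*log(t - 1).


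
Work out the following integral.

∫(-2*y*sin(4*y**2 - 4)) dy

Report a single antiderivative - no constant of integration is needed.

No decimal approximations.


Answer: cos(4*y**2 - 4)/4.


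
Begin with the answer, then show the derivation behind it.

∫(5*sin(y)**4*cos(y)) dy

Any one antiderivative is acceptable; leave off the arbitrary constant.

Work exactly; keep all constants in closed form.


The answer is sin(y)**5.
Step 1. Substitute u = sin(y), turning ∫(5*sin(y)**4*cos(y)) dy into ∫(5*u**4) du: now ∫(5*u**4) du.
Step 2. Evaluate the standard form: now u**5.
Step 3. Substitute back u = sin(y): now sin(y)**5.
Answer: sin(y)**5.


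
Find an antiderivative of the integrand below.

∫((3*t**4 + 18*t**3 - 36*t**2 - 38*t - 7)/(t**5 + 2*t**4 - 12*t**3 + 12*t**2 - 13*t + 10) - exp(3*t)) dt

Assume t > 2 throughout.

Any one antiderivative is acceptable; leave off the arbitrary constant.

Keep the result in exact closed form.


Answer: -exp(3*t)/3 - log(t - 2) + 5*log(t - 1) - log(t + 5) + 4*atan(t).


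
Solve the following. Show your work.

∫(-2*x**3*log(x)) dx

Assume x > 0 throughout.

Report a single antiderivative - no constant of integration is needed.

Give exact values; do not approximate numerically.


Step 1. Integrate ∫(-2*x**3*log(x)) dx by parts with u = log(x), dv = (-2*x**3) dx, so v = -x**4/2 [assuming x > 0]: now -x**4*log(x)/2 + ∫(x**3/2) dx.
Step 2. Evaluate the standard form: now -x**4*log(x)/2 + x**4/8.
Answer: -x**4*log(x)/2 + x**4/8.


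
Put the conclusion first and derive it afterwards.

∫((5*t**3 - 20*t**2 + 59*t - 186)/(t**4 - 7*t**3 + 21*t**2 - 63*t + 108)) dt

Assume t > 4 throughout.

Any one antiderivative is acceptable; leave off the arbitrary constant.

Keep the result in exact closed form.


The answer is 2*log(t - 4) + 3*log(t - 3) - 2*atan(t/3)/3.
Step 1. Decompose ∫((5*t**3 - 20*t**2 + 59*t - 186)/(t**4 - 7*t**3 + 21*t**2 - 63*t + 108)) dt by partial fractions, (5*t**3 - 20*t**2 + 59*t - 186)/(t**4 - 7*t**3 + 21*t**2 - 63*t + 108) = -2/(t**2 + 9) + 3/(t - 3) + 2/(t - 4): now ∫(2/(t - 4)) dt + ∫(3/(t - 3)) dt + ∫(-2/(t**2 + 9)) dt.
Step 2. Evaluate the standard form [assuming t > 4]: now 2*log(t - 4) + ∫(3/(t - 3)) dt + ∫(-2/(t**2 + 9)) dt.
Step 3. Evaluate the standard form [assuming t > 3]: now 2*log(t - 4) + 3*log(t - 3) + ∫(-2/(t**2 + 9)) dt.
Step 4. Evaluate the standard form: now 2*log(t - 4) + 3*log(t - 3) - 2*atan(t/3)/3.
Answer: 2*log(t - 4) + 3*log(t - 3) - 2*atan(t/3)/3.


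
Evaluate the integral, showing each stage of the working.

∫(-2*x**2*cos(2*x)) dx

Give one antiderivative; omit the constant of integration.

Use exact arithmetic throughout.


Step 1. Integrate ∫(-2*x**2*cos(2*x)) dx by parts with u = x**2, dv = (-2*cos(2*x)) dx, so v = -sin(2*x): now -x**2*sin(2*x) + ∫(2*x*sin(2*x)) dx.
Step 2. Integrate ∫(2*x*sin(2*x)) dx by parts with u = x, dv = (2*sin(2*x)) dx, so v = -cos(2*x): now -x**2*sin(2*x) - x*cos(2*x) + ∫(cos(2*x)) dx.
Step 3. Evaluate the standard form: now -x**2*sin(2*x) - x*cos(2*x) + sin(2*x)/2.
Answer: -x**2*sin(2*x) - x*cos(2*x) + sin(2*x)/2.


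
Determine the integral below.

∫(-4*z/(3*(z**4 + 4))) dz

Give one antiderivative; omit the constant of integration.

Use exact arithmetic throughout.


Answer: -atan(z**2/2)/3.


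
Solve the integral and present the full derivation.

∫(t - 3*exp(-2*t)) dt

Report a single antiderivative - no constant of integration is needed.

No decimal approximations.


Step 1. Rewrite: now ∫(t) dt + ∫(-3*exp(-2*t)) dt.
Step 2. Evaluate the standard form: now t**2/2 + ∫(-3*exp(-2*t)) dt.
Step 3. Evaluate the standard form: now t**2/2 + 3*exp(-2*t)/2.
Answer: t**2/2 + 3*exp(-2*t)/2.


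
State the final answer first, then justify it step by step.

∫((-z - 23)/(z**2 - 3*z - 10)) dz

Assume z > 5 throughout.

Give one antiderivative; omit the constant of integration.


The answer is -4*log(z - 5) + 3*log(z + 2).
Step 1. Decompose ∫((-z - 23)/(z**2 - 3*z - 10)) dz by partial fractions, (-z - 23)/(z**2 - 3*z - 10) = 3/(z + 2) - 4/(z - 5): now ∫(-4/(z - 5)) dz + ∫(3/(z + 2)) dz.
Step 2. Evaluate the standard form [assuming z > 5]: now -4*log(z - 5) + ∫(3/(z + 2)) dz.
Step 3. Evaluate the standard form [assuming z > -2]: now -4*log(z - 5) + 3*log(z + 2).
Answer: -4*log(z - 5) + 3*log(z + 2).


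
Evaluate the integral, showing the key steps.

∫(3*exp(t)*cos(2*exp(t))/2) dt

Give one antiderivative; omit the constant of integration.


Step 1. Substitute u = exp(t), turning ∫(3*exp(t)*cos(2*exp(t))/2) dt into ∫(3*cos(2*u)/2) du: now ∫(3*cos(2*u)/2) du.
Step 2. Evaluate the standard form: now 3*sin(2*u)/4.
Step 3. Substitute back u = exp(t): now 3*sin(2*exp(t))/4.
Answer: 3*sin(2*exp(t))/4.


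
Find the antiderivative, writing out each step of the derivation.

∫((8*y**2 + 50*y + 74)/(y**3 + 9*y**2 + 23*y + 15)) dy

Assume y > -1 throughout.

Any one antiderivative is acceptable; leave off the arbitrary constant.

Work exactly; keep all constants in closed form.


Step 1. Decompose ∫((8*y**2 + 50*y + 74)/(y**3 + 9*y**2 + 23*y + 15)) dy by partial fractions, (8*y**2 + 50*y + 74)/(y**3 + 9*y**2 + 23*y + 15) = 3/(y + 5) + 1/(y + 3) + 4/(y + 1): now ∫(4/(y + 1)) dy + ∫(1/(y + 3)) dy + ∫(3/(y + 5)) dy.
Step 2. Evaluate the standard form [assuming y > -1]: now 4*log(y + 1) + ∫(1/(y + 3)) dy + ∫(3/(y + 5)) dy.
Step 3. Evaluate the standard form [assuming y > -3]: now 4*log(y + 1) + log(y + 3) + ∫(3/(y + 5)) dy.
Step 4. Evaluate the standard form [assuming y > -5]: now 4*log(y + 1) + log(y + 3) + 3*log(y + 5).
Answer: 4*log(y + 1) + log(y + 3) + 3*log(y + 5).


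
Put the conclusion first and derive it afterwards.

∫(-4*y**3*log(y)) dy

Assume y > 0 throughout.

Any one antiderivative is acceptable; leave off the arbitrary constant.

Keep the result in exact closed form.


The answer is -y**4*log(y) + y**4/4.
Step 1. Integrate ∫(-4*y**3*log(y)) dy by parts with u = log(y), dv = (-4*y**3) dy, so v = -y**4 [assuming y > 0]: now -y**4*log(y) + ∫(y**3) dy.
Step 2. Evaluate the standard form: now -y**4*log(y) + y**4/4.
Answer: -y**4*log(y) + y**4/4.


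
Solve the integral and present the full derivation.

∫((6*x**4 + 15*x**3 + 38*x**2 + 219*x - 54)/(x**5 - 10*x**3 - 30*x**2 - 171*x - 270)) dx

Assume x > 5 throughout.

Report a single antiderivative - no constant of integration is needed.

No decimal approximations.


Step 1. Decompose ∫((6*x**4 + 15*x**3 + 38*x**2 + 219*x - 54)/(x**5 - 10*x**3 - 30*x**2 - 171*x - 270)) dx by partial fractions, (6*x**4 + 15*x**3 + 38*x**2 + 219*x - 54)/(x**5 - 10*x**3 - 30*x**2 - 171*x - 270) = -3/(x**2 + 9) - 2/(x + 3) + 4/(x + 2) + 4/(x - 5): now ∫(4/(x - 5)) dx + ∫(4/(x + 2)) dx + ∫(-2/(x + 3)) dx + ∫(-3/(x**2 + 9)) dx.
Step 2. Evaluate the standard form [assuming x > -2]: now 4*log(x + 2) + ∫(4/(x - 5)) dx + ∫(-2/(x + 3)) dx + ∫(-3/(x**2 + 9)) dx.
Step 3. Evaluate the standard form [assuming x > 5]: now 4*log(x - 5) + 4*log(x + 2) + ∫(-2/(x + 3)) dx + ∫(-3/(x**2 + 9)) dx.
Step 4. Evaluate the standard form [assuming x > -3]: now 4*log(x - 5) + 4*log(x + 2) - 2*log(x + 3) + ∫(-3/(x**2 + 9)) dx.
Step 5. Evaluate the standard form: now 4*log(x - 5) + 4*log(x + 2) - 2*log(x + 3) - atan(x/3).
Answer: 4*log(x - 5) + 4*log(x + 2) - 2*log(x + 3) - atan(x/3).


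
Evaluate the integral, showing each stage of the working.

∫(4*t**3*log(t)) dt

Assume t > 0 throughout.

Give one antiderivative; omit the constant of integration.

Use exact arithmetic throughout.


Step 1. Integrate ∫(4*t**3*log(t)) dt by parts with u = log(t), dv = (4*t**3) dt, so v = t**4 [assuming t > 0]: now t**4*log(t) + ∫(-t**3) dt.
Step 2. Evaluate the standard form: now t**4*log(t) - t**4/4.
Answer: t**4*log(t) - t**4/4.
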